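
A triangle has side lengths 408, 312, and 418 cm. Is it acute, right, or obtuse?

Compare the square of the longest side to the sum of squares of the other two: 312² + 408² = 263808 > 174724 = 418².

acute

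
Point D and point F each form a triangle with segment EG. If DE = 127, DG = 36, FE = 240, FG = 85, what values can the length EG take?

From triangle DEG: |127 − 36| < EG < 127 + 36, i.e. 91 < EG < 163.
From triangle FEG: 155 < EG < 325.
Both must hold, so EG lies in the intersection.

155 < EG < 163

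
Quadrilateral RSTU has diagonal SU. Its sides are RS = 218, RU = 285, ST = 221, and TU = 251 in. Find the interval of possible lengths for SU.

67 < SU < 472

From triangle RSU: |218 − 285| < SU < 218 + 285, i.e. 67 < SU < 503.
From triangle TSU: 30 < SU < 472.
Both must hold, so SU lies in the intersection.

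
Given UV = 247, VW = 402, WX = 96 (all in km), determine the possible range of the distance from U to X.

59 ≤ UX ≤ 745 km

The maximum is all hops collinear in one direction: 247 + 402 + 96 = 745.
The longest hop is 402; the others sum to 343. Folding the others back against it leaves at least 402 − 343 = 59.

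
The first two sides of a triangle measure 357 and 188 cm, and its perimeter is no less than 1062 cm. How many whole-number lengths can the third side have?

Triangle inequality: 169 < x < 545. Perimeter ≥ 1062 gives x ≥ 1062 − 357 − 188 = 517.
So 517 ≤ x < 545; integers 517 through 544: 28 values.

28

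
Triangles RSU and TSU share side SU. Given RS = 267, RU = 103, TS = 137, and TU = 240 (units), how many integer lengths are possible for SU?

205

From triangle RSU: 164 < SU < 370.
From triangle TSU: 103 < SU < 377.
Intersection: 164 < SU < 370, so integers 165 through 369: 205 values.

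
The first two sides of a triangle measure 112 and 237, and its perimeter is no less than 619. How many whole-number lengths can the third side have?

79

Triangle inequality: 125 < x < 349. Perimeter ≥ 619 gives x ≥ 619 − 112 − 237 = 270.
So 270 ≤ x < 349; integers 270 through 348: 79 values.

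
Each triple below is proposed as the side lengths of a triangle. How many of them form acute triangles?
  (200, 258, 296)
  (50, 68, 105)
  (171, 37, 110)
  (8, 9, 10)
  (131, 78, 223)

2

(200,258,296): 200²+258² = 106564 > 87616 = 296² → acute
(50,68,105): 50²+68² = 7124 < 11025 = 105² → obtuse
(171,37,110): 37+110 ≤ 171, not a triangle
(8,9,10): 8²+9² = 145 > 100 = 10² → acute
(131,78,223): 78+131 ≤ 223, not a triangle
2 of the 5 are acute.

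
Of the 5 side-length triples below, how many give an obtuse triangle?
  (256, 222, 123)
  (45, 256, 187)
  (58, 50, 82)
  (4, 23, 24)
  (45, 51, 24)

(256,222,123): 123²+222² = 64413 < 65536 = 256² → obtuse
(45,256,187): 45+187 ≤ 256, not a triangle
(58,50,82): 50²+58² = 5864 < 6724 = 82² → obtuse
(4,23,24): 4²+23² = 545 < 576 = 24² → obtuse
(45,51,24): 24²+45² = 2601 = 51² → right
3 of the 5 are obtuse.

3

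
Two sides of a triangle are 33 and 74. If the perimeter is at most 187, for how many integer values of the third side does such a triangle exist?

39

Triangle inequality: 41 < x < 107. Perimeter ≤ 187 gives x ≤ 187 − 33 − 74 = 80.
So 41 < x ≤ 80; integers 42 through 80: 39 values.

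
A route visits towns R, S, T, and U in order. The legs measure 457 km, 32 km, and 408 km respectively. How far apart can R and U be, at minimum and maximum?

17 ≤ RU ≤ 897 km

The maximum is all hops collinear in one direction: 457 + 32 + 408 = 897.
The longest hop is 457; the others sum to 440. Folding the others back against it leaves at least 457 − 440 = 17.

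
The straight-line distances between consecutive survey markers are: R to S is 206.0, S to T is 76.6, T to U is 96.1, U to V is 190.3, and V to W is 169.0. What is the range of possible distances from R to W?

The maximum is all hops collinear in one direction: 206.0 + 76.6 + 96.1 + 190.3 + 169.0 = 738.0.
The longest hop is 206.0; the others sum to 532.0. Since 206.0 ≤ 532.0, the path can fold back on itself completely, so the minimum distance is 0.

0 ≤ RW ≤ 738.0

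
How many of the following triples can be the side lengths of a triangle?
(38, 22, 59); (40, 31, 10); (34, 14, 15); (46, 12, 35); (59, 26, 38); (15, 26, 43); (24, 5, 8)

4

(22,38,59): 22+38 > 59 → valid
(10,31,40): 10+31 > 40 → valid
(14,15,34): 14+15 ≤ 34 → not valid
(12,35,46): 12+35 > 46 → valid
(26,38,59): 26+38 > 59 → valid
(15,26,43): 15+26 ≤ 43 → not valid
(5,8,24): 5+8 ≤ 24 → not valid
4 of the 7 triples form a triangle.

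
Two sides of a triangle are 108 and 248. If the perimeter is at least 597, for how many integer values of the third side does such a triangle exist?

115

Triangle inequality: 140 < x < 356. Perimeter ≥ 597 gives x ≥ 597 − 108 − 248 = 241.
So 241 ≤ x < 356; integers 241 through 355: 115 values.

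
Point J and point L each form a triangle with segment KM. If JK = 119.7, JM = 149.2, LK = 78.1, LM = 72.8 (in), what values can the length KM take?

From triangle JKM: |119.7 − 149.2| < KM < 119.7 + 149.2, i.e. 29.5 < KM < 268.9.
From triangle LKM: 5.3 < KM < 150.9.
Both must hold, so KM lies in the intersection.

29.5 < KM < 150.9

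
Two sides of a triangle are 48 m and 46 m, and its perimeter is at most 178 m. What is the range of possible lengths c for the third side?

2 < c ≤ 84

Triangle inequality alone gives 2 < c < 94.
The perimeter condition gives c ≤ 178 − 48 − 46 = 84.
Intersecting the two: 2 < c ≤ 84.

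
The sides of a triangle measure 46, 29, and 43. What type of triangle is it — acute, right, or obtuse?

acute

Compare the square of the longest side to the sum of squares of the other two: 29² + 43² = 2690 > 2116 = 46².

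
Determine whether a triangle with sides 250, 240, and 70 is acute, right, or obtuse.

Compare the square of the longest side to the sum of squares of the other two: 70² + 240² = 62500 = 250².

right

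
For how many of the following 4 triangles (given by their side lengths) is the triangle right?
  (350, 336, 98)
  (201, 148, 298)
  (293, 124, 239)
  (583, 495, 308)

2

(350,336,98): 98²+336² = 122500 = 350² → right
(201,148,298): 148²+201² = 62305 < 88804 = 298² → obtuse
(293,124,239): 124²+239² = 72497 < 85849 = 293² → obtuse
(583,495,308): 308²+495² = 339889 = 583² → right
2 of the 4 are right.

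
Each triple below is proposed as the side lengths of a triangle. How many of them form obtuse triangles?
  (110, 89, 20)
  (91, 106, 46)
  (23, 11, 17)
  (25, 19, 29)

(110,89,20): 20+89 ≤ 110, not a triangle
(91,106,46): 46²+91² = 10397 < 11236 = 106² → obtuse
(23,11,17): 11²+17² = 410 < 529 = 23² → obtuse
(25,19,29): 19²+25² = 986 > 841 = 29² → acute
2 of the 4 are obtuse.

2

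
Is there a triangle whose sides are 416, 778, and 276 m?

No

The longest side is 778, but the other two sum to only 692.
692 < 778, so the triangle inequality fails.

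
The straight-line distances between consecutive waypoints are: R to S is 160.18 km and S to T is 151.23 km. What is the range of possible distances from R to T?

8.95 ≤ RT ≤ 311.41 km

By the triangle inequality, |160.18 − 151.23| ≤ RT ≤ 160.18 + 151.23.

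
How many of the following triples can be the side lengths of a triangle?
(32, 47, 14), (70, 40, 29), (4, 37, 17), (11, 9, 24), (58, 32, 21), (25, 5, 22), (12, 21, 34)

1

(14,32,47): 14+32 ≤ 47 → not valid
(29,40,70): 29+40 ≤ 70 → not valid
(4,17,37): 4+17 ≤ 37 → not valid
(9,11,24): 9+11 ≤ 24 → not valid
(21,32,58): 21+32 ≤ 58 → not valid
(5,22,25): 5+22 > 25 → valid
(12,21,34): 12+21 ≤ 34 → not valid
1 of the 7 triples forms a triangle.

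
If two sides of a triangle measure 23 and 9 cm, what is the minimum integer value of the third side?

15

The third side must be strictly greater than |23 − 9| = 14.
The smallest integer above 14 is 15.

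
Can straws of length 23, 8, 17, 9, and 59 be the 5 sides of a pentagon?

No

For a pentagon, each side must be shorter than the sum of the others.
Here the longest side is 59, but the remaining 4 sides sum to only 57.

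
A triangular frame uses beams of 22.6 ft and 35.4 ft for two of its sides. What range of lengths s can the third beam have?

12.8 < s < 58.0 (ft)

By the triangle inequality, s must be less than 22.6 + 35.4 = 58.0 and greater than |22.6 − 35.4| = 12.8.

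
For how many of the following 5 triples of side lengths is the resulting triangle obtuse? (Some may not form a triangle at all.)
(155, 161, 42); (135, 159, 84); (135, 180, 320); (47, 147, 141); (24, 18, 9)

2

(155,161,42): 42²+155² = 25789 < 25921 = 161² → obtuse
(135,159,84): 84²+135² = 25281 = 159² → right
(135,180,320): 135+180 ≤ 320, not a triangle
(47,147,141): 47²+141² = 22090 > 21609 = 147² → acute
(24,18,9): 9²+18² = 405 < 576 = 24² → obtuse
2 of the 5 are obtuse.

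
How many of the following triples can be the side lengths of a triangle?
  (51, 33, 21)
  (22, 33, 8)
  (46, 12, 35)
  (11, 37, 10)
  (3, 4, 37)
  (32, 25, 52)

3

(21,33,51): 21+33 > 51 → valid
(8,22,33): 8+22 ≤ 33 → not valid
(12,35,46): 12+35 > 46 → valid
(10,11,37): 10+11 ≤ 37 → not valid
(3,4,37): 3+4 ≤ 37 → not valid
(25,32,52): 25+32 > 52 → valid
3 of the 6 triples form a triangle.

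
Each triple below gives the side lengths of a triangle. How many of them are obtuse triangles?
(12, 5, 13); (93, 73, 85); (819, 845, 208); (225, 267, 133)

(12,5,13): 5²+12² = 169 = 13² → right
(93,73,85): 73²+85² = 12554 > 8649 = 93² → acute
(819,845,208): 208²+819² = 714025 = 845² → right
(225,267,133): 133²+225² = 68314 < 71289 = 267² → obtuse
1 of the 4 is obtuse.

1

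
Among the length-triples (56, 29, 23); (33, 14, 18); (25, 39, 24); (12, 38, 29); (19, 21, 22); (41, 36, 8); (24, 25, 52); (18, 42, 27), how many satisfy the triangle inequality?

5

(23,29,56): 23+29 ≤ 56 → not valid
(14,18,33): 14+18 ≤ 33 → not valid
(24,25,39): 24+25 > 39 → valid
(12,29,38): 12+29 > 38 → valid
(19,21,22): 19+21 > 22 → valid
(8,36,41): 8+36 > 41 → valid
(24,25,52): 24+25 ≤ 52 → not valid
(18,27,42): 18+27 > 42 → valid
5 of the 8 triples form a triangle.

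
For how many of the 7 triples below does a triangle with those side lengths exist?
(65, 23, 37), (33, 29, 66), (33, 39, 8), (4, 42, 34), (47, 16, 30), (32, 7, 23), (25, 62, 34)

1

(23,37,65): 23+37 ≤ 65 → not valid
(29,33,66): 29+33 ≤ 66 → not valid
(8,33,39): 8+33 > 39 → valid
(4,34,42): 4+34 ≤ 42 → not valid
(16,30,47): 16+30 ≤ 47 → not valid
(7,23,32): 7+23 ≤ 32 → not valid
(25,34,62): 25+34 ≤ 62 → not valid
1 of the 7 triples forms a triangle.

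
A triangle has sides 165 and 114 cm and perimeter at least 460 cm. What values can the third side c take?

Triangle inequality alone gives 51 < c < 279.
The perimeter condition gives c ≥ 460 − 165 − 114 = 181.
Intersecting the two: 181 ≤ c < 279.

181 ≤ c < 279 cm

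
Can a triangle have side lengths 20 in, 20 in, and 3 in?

Yes

The longest side is 20, and the other two sum to 23.
Since 23 > 20, the triangle inequality holds.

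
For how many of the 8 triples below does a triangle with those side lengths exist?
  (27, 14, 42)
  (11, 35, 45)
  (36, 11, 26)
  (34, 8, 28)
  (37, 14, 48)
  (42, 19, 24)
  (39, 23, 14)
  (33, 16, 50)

(14,27,42): 14+27 ≤ 42 → not valid
(11,35,45): 11+35 > 45 → valid
(11,26,36): 11+26 > 36 → valid
(8,28,34): 8+28 > 34 → valid
(14,37,48): 14+37 > 48 → valid
(19,24,42): 19+24 > 42 → valid
(14,23,39): 14+23 ≤ 39 → not valid
(16,33,50): 16+33 ≤ 50 → not valid
5 of the 8 triples form a triangle.

5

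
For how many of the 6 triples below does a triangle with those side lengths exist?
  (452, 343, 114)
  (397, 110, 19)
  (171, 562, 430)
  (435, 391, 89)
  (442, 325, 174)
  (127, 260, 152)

(114,343,452): 114+343 > 452 → valid
(19,110,397): 19+110 ≤ 397 → not valid
(171,430,562): 171+430 > 562 → valid
(89,391,435): 89+391 > 435 → valid
(174,325,442): 174+325 > 442 → valid
(127,152,260): 127+152 > 260 → valid
5 of the 6 triples form a triangle.

5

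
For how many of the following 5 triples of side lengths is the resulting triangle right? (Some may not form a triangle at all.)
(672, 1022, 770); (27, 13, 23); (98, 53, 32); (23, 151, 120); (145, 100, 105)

(672,1022,770): 672²+770² = 1044484 = 1022² → right
(27,13,23): 13²+23² = 698 < 729 = 27² → obtuse
(98,53,32): 32+53 ≤ 98, not a triangle
(23,151,120): 23+120 ≤ 151, not a triangle
(145,100,105): 100²+105² = 21025 = 145² → right
2 of the 5 are right.

2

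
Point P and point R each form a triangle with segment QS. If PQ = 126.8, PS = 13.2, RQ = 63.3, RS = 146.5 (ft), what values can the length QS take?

113.6 < QS < 140.0

From triangle PQS: |126.8 − 13.2| < QS < 126.8 + 13.2, i.e. 113.6 < QS < 140.0.
From triangle RQS: 83.2 < QS < 209.8.
Both must hold, so QS lies in the intersection.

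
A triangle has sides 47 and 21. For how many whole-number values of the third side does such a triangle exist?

The third side lies in the open interval (26, 68).
Integers from 27 to 67 inclusive: 67 − 27 + 1 = 41.

41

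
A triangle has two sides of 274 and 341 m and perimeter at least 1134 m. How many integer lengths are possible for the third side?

96

Triangle inequality: 67 < x < 615. Perimeter ≥ 1134 gives x ≥ 1134 − 274 − 341 = 519.
So 519 ≤ x < 615; integers 519 through 614: 96 values.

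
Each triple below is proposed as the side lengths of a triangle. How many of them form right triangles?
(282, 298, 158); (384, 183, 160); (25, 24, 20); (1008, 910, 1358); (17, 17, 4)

(282,298,158): 158²+282² = 104488 > 88804 = 298² → acute
(384,183,160): 160+183 ≤ 384, not a triangle
(25,24,20): 20²+24² = 976 > 625 = 25² → acute
(1008,910,1358): 910²+1008² = 1844164 = 1358² → right
(17,17,4): 4²+17² = 305 > 289 = 17² → acute
1 of the 5 is right.

1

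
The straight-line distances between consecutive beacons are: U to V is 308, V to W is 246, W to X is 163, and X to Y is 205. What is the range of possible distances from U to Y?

The maximum is all hops collinear in one direction: 308 + 246 + 163 + 205 = 922.
The longest hop is 308; the others sum to 614. Since 308 ≤ 614, the path can fold back on itself completely, so the minimum distance is 0.

0 ≤ UY ≤ 922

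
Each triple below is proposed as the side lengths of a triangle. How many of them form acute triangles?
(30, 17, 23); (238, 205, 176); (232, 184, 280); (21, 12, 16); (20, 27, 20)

3

(30,17,23): 17²+23² = 818 < 900 = 30² → obtuse
(238,205,176): 176²+205² = 73001 > 56644 = 238² → acute
(232,184,280): 184²+232² = 87680 > 78400 = 280² → acute
(21,12,16): 12²+16² = 400 < 441 = 21² → obtuse
(20,27,20): 20²+20² = 800 > 729 = 27² → acute
3 of the 5 are acute.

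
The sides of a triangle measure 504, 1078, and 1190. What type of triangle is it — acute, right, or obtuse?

right

Compare the square of the longest side to the sum of squares of the other two: 504² + 1078² = 1416100 = 1190².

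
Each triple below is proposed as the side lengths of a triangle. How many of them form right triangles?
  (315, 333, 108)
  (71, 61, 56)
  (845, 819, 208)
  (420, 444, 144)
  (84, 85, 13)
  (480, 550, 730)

5

(315,333,108): 108²+315² = 110889 = 333² → right
(71,61,56): 56²+61² = 6857 > 5041 = 71² → acute
(845,819,208): 208²+819² = 714025 = 845² → right
(420,444,144): 144²+420² = 197136 = 444² → right
(84,85,13): 13²+84² = 7225 = 85² → right
(480,550,730): 480²+550² = 532900 = 730² → right
5 of the 6 are right.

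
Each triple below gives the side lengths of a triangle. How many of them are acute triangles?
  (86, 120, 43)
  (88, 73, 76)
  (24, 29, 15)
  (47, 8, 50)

1

(86,120,43): 43²+86² = 9245 < 14400 = 120² → obtuse
(88,73,76): 73²+76² = 11105 > 7744 = 88² → acute
(24,29,15): 15²+24² = 801 < 841 = 29² → obtuse
(47,8,50): 8²+47² = 2273 < 2500 = 50² → obtuse
1 of the 4 is acute.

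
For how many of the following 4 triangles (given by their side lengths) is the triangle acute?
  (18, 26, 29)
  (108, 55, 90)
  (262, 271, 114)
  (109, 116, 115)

(18,26,29): 18²+26² = 1000 > 841 = 29² → acute
(108,55,90): 55²+90² = 11125 < 11664 = 108² → obtuse
(262,271,114): 114²+262² = 81640 > 73441 = 271² → acute
(109,116,115): 109²+115² = 25106 > 13456 = 116² → acute
3 of the 4 are acute.

3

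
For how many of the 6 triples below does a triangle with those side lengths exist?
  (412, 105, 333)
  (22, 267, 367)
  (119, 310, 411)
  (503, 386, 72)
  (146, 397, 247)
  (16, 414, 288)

(105,333,412): 105+333 > 412 → valid
(22,267,367): 22+267 ≤ 367 → not valid
(119,310,411): 119+310 > 411 → valid
(72,386,503): 72+386 ≤ 503 → not valid
(146,247,397): 146+247 ≤ 397 → not valid
(16,288,414): 16+288 ≤ 414 → not valid
2 of the 6 triples form a triangle.

2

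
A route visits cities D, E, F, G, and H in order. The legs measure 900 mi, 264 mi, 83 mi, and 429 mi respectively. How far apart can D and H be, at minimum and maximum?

124 ≤ DH ≤ 1676 mi

The maximum is all hops collinear in one direction: 900 + 264 + 83 + 429 = 1676.
The longest hop is 900; the others sum to 776. Folding the others back against it leaves at least 900 − 776 = 124.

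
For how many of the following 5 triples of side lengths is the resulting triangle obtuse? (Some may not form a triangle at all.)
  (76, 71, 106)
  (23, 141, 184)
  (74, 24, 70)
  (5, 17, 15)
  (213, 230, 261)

2

(76,71,106): 71²+76² = 10817 < 11236 = 106² → obtuse
(23,141,184): 23+141 ≤ 184, not a triangle
(74,24,70): 24²+70² = 5476 = 74² → right
(5,17,15): 5²+15² = 250 < 289 = 17² → obtuse
(213,230,261): 213²+230² = 98269 > 68121 = 261² → acute
2 of the 5 are obtuse.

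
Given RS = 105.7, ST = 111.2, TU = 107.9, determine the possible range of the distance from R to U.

0 ≤ RU ≤ 324.8

The maximum is all hops collinear in one direction: 105.7 + 111.2 + 107.9 = 324.8.
The longest hop is 111.2; the others sum to 213.6. Since 111.2 ≤ 213.6, the path can fold back on itself completely, so the minimum distance is 0.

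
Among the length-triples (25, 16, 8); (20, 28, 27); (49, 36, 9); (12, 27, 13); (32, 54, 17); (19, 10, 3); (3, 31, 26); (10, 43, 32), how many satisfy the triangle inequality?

(8,16,25): 8+16 ≤ 25 → not valid
(20,27,28): 20+27 > 28 → valid
(9,36,49): 9+36 ≤ 49 → not valid
(12,13,27): 12+13 ≤ 27 → not valid
(17,32,54): 17+32 ≤ 54 → not valid
(3,10,19): 3+10 ≤ 19 → not valid
(3,26,31): 3+26 ≤ 31 → not valid
(10,32,43): 10+32 ≤ 43 → not valid
1 of the 8 triples forms a triangle.

1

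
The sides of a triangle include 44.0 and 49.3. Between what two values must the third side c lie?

By the triangle inequality, c must be less than 44.0 + 49.3 = 93.3 and greater than |44.0 − 49.3| = 5.3.

5.3 < c < 93.3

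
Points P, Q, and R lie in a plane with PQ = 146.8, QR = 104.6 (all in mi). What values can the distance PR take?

42.2 ≤ PR ≤ 251.4 mi

By the triangle inequality, |146.8 − 104.6| ≤ PR ≤ 146.8 + 104.6.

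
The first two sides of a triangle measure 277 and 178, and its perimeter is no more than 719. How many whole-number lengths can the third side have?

Triangle inequality: 99 < x < 455. Perimeter ≤ 719 gives x ≤ 719 − 277 − 178 = 264.
So 99 < x ≤ 264; integers 100 through 264: 165 values.

165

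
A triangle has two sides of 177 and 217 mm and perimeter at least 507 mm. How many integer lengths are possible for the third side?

Triangle inequality: 40 < x < 394. Perimeter ≥ 507 gives x ≥ 507 − 177 − 217 = 113.
So 113 ≤ x < 394; integers 113 through 393: 281 values.

281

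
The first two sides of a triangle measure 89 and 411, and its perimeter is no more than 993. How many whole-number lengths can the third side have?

Triangle inequality: 322 < x < 500. Perimeter ≤ 993 gives x ≤ 993 − 89 − 411 = 493.
So 322 < x ≤ 493; integers 323 through 493: 171 values.

171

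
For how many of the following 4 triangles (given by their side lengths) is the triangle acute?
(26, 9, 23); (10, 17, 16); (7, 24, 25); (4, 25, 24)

(26,9,23): 9²+23² = 610 < 676 = 26² → obtuse
(10,17,16): 10²+16² = 356 > 289 = 17² → acute
(7,24,25): 7²+24² = 625 = 25² → right
(4,25,24): 4²+24² = 592 < 625 = 25² → obtuse
1 of the 4 is acute.

1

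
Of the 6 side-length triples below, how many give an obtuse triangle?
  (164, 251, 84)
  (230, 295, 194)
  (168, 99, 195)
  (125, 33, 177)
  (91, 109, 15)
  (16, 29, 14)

1

(164,251,84): 84+164 ≤ 251, not a triangle
(230,295,194): 194²+230² = 90536 > 87025 = 295² → acute
(168,99,195): 99²+168² = 38025 = 195² → right
(125,33,177): 33+125 ≤ 177, not a triangle
(91,109,15): 15+91 ≤ 109, not a triangle
(16,29,14): 14²+16² = 452 < 841 = 29² → obtuse
1 of the 6 is obtuse.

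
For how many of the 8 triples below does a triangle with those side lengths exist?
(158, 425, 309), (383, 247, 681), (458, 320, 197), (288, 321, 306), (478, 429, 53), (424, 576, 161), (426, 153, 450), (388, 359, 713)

(158,309,425): 158+309 > 425 → valid
(247,383,681): 247+383 ≤ 681 → not valid
(197,320,458): 197+320 > 458 → valid
(288,306,321): 288+306 > 321 → valid
(53,429,478): 53+429 > 478 → valid
(161,424,576): 161+424 > 576 → valid
(153,426,450): 153+426 > 450 → valid
(359,388,713): 359+388 > 713 → valid
7 of the 8 triples form a triangle.

7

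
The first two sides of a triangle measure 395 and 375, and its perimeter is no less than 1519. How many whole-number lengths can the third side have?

21

Triangle inequality: 20 < x < 770. Perimeter ≥ 1519 gives x ≥ 1519 − 395 − 375 = 749.
So 749 ≤ x < 770; integers 749 through 769: 21 values.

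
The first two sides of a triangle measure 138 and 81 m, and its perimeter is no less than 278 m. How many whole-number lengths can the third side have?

Triangle inequality: 57 < x < 219. Perimeter ≥ 278 gives x ≥ 278 − 138 − 81 = 59.
So 59 ≤ x < 219; integers 59 through 218: 160 values.

160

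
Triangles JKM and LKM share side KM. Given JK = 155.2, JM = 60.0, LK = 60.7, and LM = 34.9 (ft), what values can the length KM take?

From triangle JKM: |155.2 − 60.0| < KM < 155.2 + 60.0, i.e. 95.2 < KM < 215.2.
From triangle LKM: 25.8 < KM < 95.6.
Both must hold, so KM lies in the intersection.

95.2 < KM < 95.6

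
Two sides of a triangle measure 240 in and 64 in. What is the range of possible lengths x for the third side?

By the triangle inequality, x must be less than 240 + 64 = 304 and greater than |240 − 64| = 176.

176 < x < 304 (in)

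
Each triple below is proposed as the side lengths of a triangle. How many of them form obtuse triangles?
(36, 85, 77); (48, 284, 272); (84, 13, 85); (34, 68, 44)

2

(36,85,77): 36²+77² = 7225 = 85² → right
(48,284,272): 48²+272² = 76288 < 80656 = 284² → obtuse
(84,13,85): 13²+84² = 7225 = 85² → right
(34,68,44): 34²+44² = 3092 < 4624 = 68² → obtuse
2 of the 4 are obtuse.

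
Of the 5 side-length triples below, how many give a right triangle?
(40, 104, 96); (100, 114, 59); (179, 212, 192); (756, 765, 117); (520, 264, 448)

(40,104,96): 40²+96² = 10816 = 104² → right
(100,114,59): 59²+100² = 13481 > 12996 = 114² → acute
(179,212,192): 179²+192² = 68905 > 44944 = 212² → acute
(756,765,117): 117²+756² = 585225 = 765² → right
(520,264,448): 264²+448² = 270400 = 520² → right
3 of the 5 are right.

3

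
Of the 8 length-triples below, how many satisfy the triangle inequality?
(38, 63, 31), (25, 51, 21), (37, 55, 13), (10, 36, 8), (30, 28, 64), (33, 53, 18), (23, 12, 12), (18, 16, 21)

3

(31,38,63): 31+38 > 63 → valid
(21,25,51): 21+25 ≤ 51 → not valid
(13,37,55): 13+37 ≤ 55 → not valid
(8,10,36): 8+10 ≤ 36 → not valid
(28,30,64): 28+30 ≤ 64 → not valid
(18,33,53): 18+33 ≤ 53 → not valid
(12,12,23): 12+12 > 23 → valid
(16,18,21): 16+18 > 21 → valid
3 of the 8 triples form a triangle.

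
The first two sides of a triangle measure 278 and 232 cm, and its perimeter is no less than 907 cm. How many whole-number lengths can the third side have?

Triangle inequality: 46 < x < 510. Perimeter ≥ 907 gives x ≥ 907 − 278 − 232 = 397.
So 397 ≤ x < 510; integers 397 through 509: 113 values.

113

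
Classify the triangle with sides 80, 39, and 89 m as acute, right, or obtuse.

right

Compare the square of the longest side to the sum of squares of the other two: 39² + 80² = 7921 = 89².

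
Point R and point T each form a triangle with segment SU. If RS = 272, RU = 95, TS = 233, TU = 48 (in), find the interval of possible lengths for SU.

185 < SU < 281

From triangle RSU: |272 − 95| < SU < 272 + 95, i.e. 177 < SU < 367.
From triangle TSU: 185 < SU < 281.
Both must hold, so SU lies in the intersection.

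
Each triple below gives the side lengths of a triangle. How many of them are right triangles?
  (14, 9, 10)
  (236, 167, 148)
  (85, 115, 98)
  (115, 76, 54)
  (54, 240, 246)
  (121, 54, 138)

1

(14,9,10): 9²+10² = 181 < 196 = 14² → obtuse
(236,167,148): 148²+167² = 49793 < 55696 = 236² → obtuse
(85,115,98): 85²+98² = 16829 > 13225 = 115² → acute
(115,76,54): 54²+76² = 8692 < 13225 = 115² → obtuse
(54,240,246): 54²+240² = 60516 = 246² → right
(121,54,138): 54²+121² = 17557 < 19044 = 138² → obtuse
1 of the 6 is right.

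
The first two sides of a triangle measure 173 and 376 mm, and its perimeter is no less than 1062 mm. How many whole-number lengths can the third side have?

36

Triangle inequality: 203 < x < 549. Perimeter ≥ 1062 gives x ≥ 1062 − 173 − 376 = 513.
So 513 ≤ x < 549; integers 513 through 548: 36 values.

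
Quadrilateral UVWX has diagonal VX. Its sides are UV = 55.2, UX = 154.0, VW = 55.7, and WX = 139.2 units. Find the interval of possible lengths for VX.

From triangle UVX: |55.2 − 154.0| < VX < 55.2 + 154.0, i.e. 98.8 < VX < 209.2.
From triangle WVX: 83.5 < VX < 194.9.
Both must hold, so VX lies in the intersection.

98.8 < VX < 194.9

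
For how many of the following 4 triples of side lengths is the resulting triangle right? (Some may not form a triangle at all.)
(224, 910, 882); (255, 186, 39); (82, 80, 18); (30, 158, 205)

(224,910,882): 224²+882² = 828100 = 910² → right
(255,186,39): 39+186 ≤ 255, not a triangle
(82,80,18): 18²+80² = 6724 = 82² → right
(30,158,205): 30+158 ≤ 205, not a triangle
2 of the 4 are right.

2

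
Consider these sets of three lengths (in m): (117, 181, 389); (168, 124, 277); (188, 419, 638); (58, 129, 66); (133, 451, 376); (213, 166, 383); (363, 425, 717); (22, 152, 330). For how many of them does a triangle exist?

(117,181,389): 117+181 ≤ 389 → not valid
(124,168,277): 124+168 > 277 → valid
(188,419,638): 188+419 ≤ 638 → not valid
(58,66,129): 58+66 ≤ 129 → not valid
(133,376,451): 133+376 > 451 → valid
(166,213,383): 166+213 ≤ 383 → not valid
(363,425,717): 363+425 > 717 → valid
(22,152,330): 22+152 ≤ 330 → not valid
3 of the 8 triples form a triangle.

3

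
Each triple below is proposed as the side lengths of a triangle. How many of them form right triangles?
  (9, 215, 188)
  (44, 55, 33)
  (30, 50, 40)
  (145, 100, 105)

3

(9,215,188): 9+188 ≤ 215, not a triangle
(44,55,33): 33²+44² = 3025 = 55² → right
(30,50,40): 30²+40² = 2500 = 50² → right
(145,100,105): 100²+105² = 21025 = 145² → right
3 of the 4 are right.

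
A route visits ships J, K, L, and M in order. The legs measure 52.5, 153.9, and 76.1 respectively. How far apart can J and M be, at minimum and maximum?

The maximum is all hops collinear in one direction: 52.5 + 153.9 + 76.1 = 282.5.
The longest hop is 153.9; the others sum to 128.6. Folding the others back against it leaves at least 153.9 − 128.6 = 25.3.

25.3 ≤ JM ≤ 282.5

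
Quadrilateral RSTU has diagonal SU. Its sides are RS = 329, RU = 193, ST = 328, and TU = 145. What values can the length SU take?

183 < SU < 473

From triangle RSU: |329 − 193| < SU < 329 + 193, i.e. 136 < SU < 522.
From triangle TSU: 183 < SU < 473.
Both must hold, so SU lies in the intersection.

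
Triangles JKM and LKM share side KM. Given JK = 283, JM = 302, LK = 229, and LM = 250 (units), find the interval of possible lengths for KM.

21 < KM < 479

From triangle JKM: |283 − 302| < KM < 283 + 302, i.e. 19 < KM < 585.
From triangle LKM: 21 < KM < 479.
Both must hold, so KM lies in the intersection.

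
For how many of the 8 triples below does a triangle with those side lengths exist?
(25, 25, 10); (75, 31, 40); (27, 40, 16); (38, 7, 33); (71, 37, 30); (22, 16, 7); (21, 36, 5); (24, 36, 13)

(10,25,25): 10+25 > 25 → valid
(31,40,75): 31+40 ≤ 75 → not valid
(16,27,40): 16+27 > 40 → valid
(7,33,38): 7+33 > 38 → valid
(30,37,71): 30+37 ≤ 71 → not valid
(7,16,22): 7+16 > 22 → valid
(5,21,36): 5+21 ≤ 36 → not valid
(13,24,36): 13+24 > 36 → valid
5 of the 8 triples form a triangle.

5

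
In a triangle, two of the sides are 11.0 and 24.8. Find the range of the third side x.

13.8 < x < 35.8

By the triangle inequality, x must be less than 11.0 + 24.8 = 35.8 and greater than |11.0 − 24.8| = 13.8.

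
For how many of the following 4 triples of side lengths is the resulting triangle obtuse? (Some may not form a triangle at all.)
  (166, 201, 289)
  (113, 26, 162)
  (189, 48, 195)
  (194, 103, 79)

(166,201,289): 166²+201² = 67957 < 83521 = 289² → obtuse
(113,26,162): 26+113 ≤ 162, not a triangle
(189,48,195): 48²+189² = 38025 = 195² → right
(194,103,79): 79+103 ≤ 194, not a triangle
1 of the 4 is obtuse.

1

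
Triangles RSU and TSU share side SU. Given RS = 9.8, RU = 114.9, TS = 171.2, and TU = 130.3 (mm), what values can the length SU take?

From triangle RSU: |9.8 − 114.9| < SU < 9.8 + 114.9, i.e. 105.1 < SU < 124.7.
From triangle TSU: 40.9 < SU < 301.5.
Both must hold, so SU lies in the intersection.

105.1 < SU < 124.7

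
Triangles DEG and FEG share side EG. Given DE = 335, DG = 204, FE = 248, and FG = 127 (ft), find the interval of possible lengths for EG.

From triangle DEG: |335 − 204| < EG < 335 + 204, i.e. 131 < EG < 539.
From triangle FEG: 121 < EG < 375.
Both must hold, so EG lies in the intersection.

131 < EG < 375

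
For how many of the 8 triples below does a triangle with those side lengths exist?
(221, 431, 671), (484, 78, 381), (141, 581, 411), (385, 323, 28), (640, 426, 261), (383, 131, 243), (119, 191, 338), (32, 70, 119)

(221,431,671): 221+431 ≤ 671 → not valid
(78,381,484): 78+381 ≤ 484 → not valid
(141,411,581): 141+411 ≤ 581 → not valid
(28,323,385): 28+323 ≤ 385 → not valid
(261,426,640): 261+426 > 640 → valid
(131,243,383): 131+243 ≤ 383 → not valid
(119,191,338): 119+191 ≤ 338 → not valid
(32,70,119): 32+70 ≤ 119 → not valid
1 of the 8 triples forms a triangle.

1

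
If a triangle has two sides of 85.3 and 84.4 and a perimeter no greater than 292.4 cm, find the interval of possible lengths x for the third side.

Triangle inequality alone gives 0.9 < x < 169.7.
The perimeter condition gives x ≤ 292.4 − 85.3 − 84.4 = 122.7.
Intersecting the two: 0.9 < x ≤ 122.7.

0.9 < x ≤ 122.7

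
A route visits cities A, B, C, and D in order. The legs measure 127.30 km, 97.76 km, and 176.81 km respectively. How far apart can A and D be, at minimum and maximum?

The maximum is all hops collinear in one direction: 127.30 + 97.76 + 176.81 = 401.87.
The longest hop is 176.81; the others sum to 225.06. Since 176.81 ≤ 225.06, the path can fold back on itself completely, so the minimum distance is 0.

0 ≤ AD ≤ 401.87 km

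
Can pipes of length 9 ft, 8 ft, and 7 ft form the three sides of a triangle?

Yes

The longest side is 9, and the other two sum to 15.
Since 15 > 9, the triangle inequality holds.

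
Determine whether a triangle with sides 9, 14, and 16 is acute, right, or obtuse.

Compare the square of the longest side to the sum of squares of the other two: 9² + 14² = 277 > 256 = 16².

acute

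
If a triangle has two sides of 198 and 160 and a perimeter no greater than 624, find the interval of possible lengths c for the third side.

Triangle inequality alone gives 38 < c < 358.
The perimeter condition gives c ≤ 624 − 198 − 160 = 266.
Intersecting the two: 38 < c ≤ 266.

38 < c ≤ 266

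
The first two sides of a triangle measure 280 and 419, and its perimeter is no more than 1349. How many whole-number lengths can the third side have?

511

Triangle inequality: 139 < x < 699. Perimeter ≤ 1349 gives x ≤ 1349 − 280 − 419 = 650.
So 139 < x ≤ 650; integers 140 through 650: 511 values.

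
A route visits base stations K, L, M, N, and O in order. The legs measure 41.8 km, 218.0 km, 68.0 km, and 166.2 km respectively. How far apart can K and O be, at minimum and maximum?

The maximum is all hops collinear in one direction: 41.8 + 218.0 + 68.0 + 166.2 = 494.0.
The longest hop is 218.0; the others sum to 276.0. Since 218.0 ≤ 276.0, the path can fold back on itself completely, so the minimum distance is 0.

0 ≤ KO ≤ 494.0 km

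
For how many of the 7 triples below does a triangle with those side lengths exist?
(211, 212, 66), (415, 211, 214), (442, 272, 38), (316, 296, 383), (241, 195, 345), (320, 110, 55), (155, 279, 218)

5

(66,211,212): 66+211 > 212 → valid
(211,214,415): 211+214 > 415 → valid
(38,272,442): 38+272 ≤ 442 → not valid
(296,316,383): 296+316 > 383 → valid
(195,241,345): 195+241 > 345 → valid
(55,110,320): 55+110 ≤ 320 → not valid
(155,218,279): 155+218 > 279 → valid
5 of the 7 triples form a triangle.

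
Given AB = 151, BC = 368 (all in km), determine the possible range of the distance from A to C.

217 ≤ AC ≤ 519 km

By the triangle inequality, |151 − 368| ≤ AC ≤ 151 + 368.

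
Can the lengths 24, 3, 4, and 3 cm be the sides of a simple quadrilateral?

No

For a quadrilateral, each side must be shorter than the sum of the others.
Here the longest side is 24, but the remaining 3 sides sum to only 10.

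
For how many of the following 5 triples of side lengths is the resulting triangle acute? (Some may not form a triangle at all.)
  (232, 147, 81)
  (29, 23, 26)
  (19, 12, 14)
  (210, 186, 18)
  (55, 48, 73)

(232,147,81): 81+147 ≤ 232, not a triangle
(29,23,26): 23²+26² = 1205 > 841 = 29² → acute
(19,12,14): 12²+14² = 340 < 361 = 19² → obtuse
(210,186,18): 18+186 ≤ 210, not a triangle
(55,48,73): 48²+55² = 5329 = 73² → right
1 of the 5 is acute.

1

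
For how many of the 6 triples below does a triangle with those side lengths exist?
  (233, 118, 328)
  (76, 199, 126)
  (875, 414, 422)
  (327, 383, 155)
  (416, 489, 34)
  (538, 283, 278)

4

(118,233,328): 118+233 > 328 → valid
(76,126,199): 76+126 > 199 → valid
(414,422,875): 414+422 ≤ 875 → not valid
(155,327,383): 155+327 > 383 → valid
(34,416,489): 34+416 ≤ 489 → not valid
(278,283,538): 278+283 > 538 → valid
4 of the 6 triples form a triangle.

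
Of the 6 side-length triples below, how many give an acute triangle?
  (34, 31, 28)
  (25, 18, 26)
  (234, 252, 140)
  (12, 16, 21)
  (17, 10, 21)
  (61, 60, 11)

3

(34,31,28): 28²+31² = 1745 > 1156 = 34² → acute
(25,18,26): 18²+25² = 949 > 676 = 26² → acute
(234,252,140): 140²+234² = 74356 > 63504 = 252² → acute
(12,16,21): 12²+16² = 400 < 441 = 21² → obtuse
(17,10,21): 10²+17² = 389 < 441 = 21² → obtuse
(61,60,11): 11²+60² = 3721 = 61² → right
3 of the 6 are acute.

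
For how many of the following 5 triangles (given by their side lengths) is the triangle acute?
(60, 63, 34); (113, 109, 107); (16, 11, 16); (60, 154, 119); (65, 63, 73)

(60,63,34): 34²+60² = 4756 > 3969 = 63² → acute
(113,109,107): 107²+109² = 23330 > 12769 = 113² → acute
(16,11,16): 11²+16² = 377 > 256 = 16² → acute
(60,154,119): 60²+119² = 17761 < 23716 = 154² → obtuse
(65,63,73): 63²+65² = 8194 > 5329 = 73² → acute
4 of the 5 are acute.

4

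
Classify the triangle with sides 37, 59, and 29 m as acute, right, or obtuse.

obtuse

Compare the square of the longest side to the sum of squares of the other two: 29² + 37² = 2210 < 3481 = 59².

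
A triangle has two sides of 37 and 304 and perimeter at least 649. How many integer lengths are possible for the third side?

33

Triangle inequality: 267 < x < 341. Perimeter ≥ 649 gives x ≥ 649 − 37 − 304 = 308.
So 308 ≤ x < 341; integers 308 through 340: 33 values.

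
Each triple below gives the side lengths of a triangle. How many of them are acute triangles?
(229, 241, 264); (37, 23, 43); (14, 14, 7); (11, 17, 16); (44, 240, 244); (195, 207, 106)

5

(229,241,264): 229²+241² = 110522 > 69696 = 264² → acute
(37,23,43): 23²+37² = 1898 > 1849 = 43² → acute
(14,14,7): 7²+14² = 245 > 196 = 14² → acute
(11,17,16): 11²+16² = 377 > 289 = 17² → acute
(44,240,244): 44²+240² = 59536 = 244² → right
(195,207,106): 106²+195² = 49261 > 42849 = 207² → acute
5 of the 6 are acute.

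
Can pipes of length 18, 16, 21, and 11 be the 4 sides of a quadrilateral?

A quadrilateral exists iff every side is shorter than the sum of the others — equivalently, the longest side is less than the sum of the rest.
Longest side 21 < 45 (sum of the remaining 3), so yes.

Yes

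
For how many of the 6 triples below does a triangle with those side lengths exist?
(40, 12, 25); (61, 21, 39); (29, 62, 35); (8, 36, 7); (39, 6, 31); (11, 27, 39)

1

(12,25,40): 12+25 ≤ 40 → not valid
(21,39,61): 21+39 ≤ 61 → not valid
(29,35,62): 29+35 > 62 → valid
(7,8,36): 7+8 ≤ 36 → not valid
(6,31,39): 6+31 ≤ 39 → not valid
(11,27,39): 11+27 ≤ 39 → not valid
1 of the 6 triples forms a triangle.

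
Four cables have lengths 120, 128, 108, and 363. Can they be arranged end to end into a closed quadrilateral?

For a quadrilateral, each side must be shorter than the sum of the others.
Here the longest side is 363, but the remaining 3 sides sum to only 356.

No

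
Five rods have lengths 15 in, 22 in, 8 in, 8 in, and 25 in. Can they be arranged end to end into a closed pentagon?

A pentagon exists iff every side is shorter than the sum of the others — equivalently, the longest side is less than the sum of the rest.
Longest side 25 < 53 (sum of the remaining 4), so yes.

Yes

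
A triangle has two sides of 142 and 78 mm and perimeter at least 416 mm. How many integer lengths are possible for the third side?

Triangle inequality: 64 < x < 220. Perimeter ≥ 416 gives x ≥ 416 − 142 − 78 = 196.
So 196 ≤ x < 220; integers 196 through 219: 24 values.

24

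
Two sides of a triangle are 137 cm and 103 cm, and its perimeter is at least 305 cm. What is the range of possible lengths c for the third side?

65 ≤ c < 240

Triangle inequality alone gives 34 < c < 240.
The perimeter condition gives c ≥ 305 − 137 − 103 = 65.
Intersecting the two: 65 ≤ c < 240.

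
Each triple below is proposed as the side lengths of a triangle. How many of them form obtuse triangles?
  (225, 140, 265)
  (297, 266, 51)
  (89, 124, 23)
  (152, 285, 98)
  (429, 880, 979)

1

(225,140,265): 140²+225² = 70225 = 265² → right
(297,266,51): 51²+266² = 73357 < 88209 = 297² → obtuse
(89,124,23): 23+89 ≤ 124, not a triangle
(152,285,98): 98+152 ≤ 285, not a triangle
(429,880,979): 429²+880² = 958441 = 979² → right
1 of the 5 is obtuse.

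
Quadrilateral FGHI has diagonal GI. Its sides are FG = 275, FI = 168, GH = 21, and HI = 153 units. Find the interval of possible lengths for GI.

From triangle FGI: |275 − 168| < GI < 275 + 168, i.e. 107 < GI < 443.
From triangle HGI: 132 < GI < 174.
Both must hold, so GI lies in the intersection.

132 < GI < 174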